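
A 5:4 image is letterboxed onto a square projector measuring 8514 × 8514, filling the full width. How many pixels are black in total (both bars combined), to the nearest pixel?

14497639 pixels

That makes the image 6811.2000 px tall (8514 × 4/5).
Black = 8514 − 6811.2000 = 1702.8000 px.
Bar area = 1702.8000 × 8514 ≈ 14497639 px.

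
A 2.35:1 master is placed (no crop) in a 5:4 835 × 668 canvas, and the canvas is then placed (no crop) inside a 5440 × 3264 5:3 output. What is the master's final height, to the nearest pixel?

1736 px

First fit — 2.35:1 into 835×668 spans the width: 835.00 × 355.32.
5:4 in 5440×3264: fills the height, so the intermediate becomes 4080.00 × 3264.00 — a scale of ×4.8862.
The master scales with it: height 355.32 × 4.8862 ≈ 1736.17.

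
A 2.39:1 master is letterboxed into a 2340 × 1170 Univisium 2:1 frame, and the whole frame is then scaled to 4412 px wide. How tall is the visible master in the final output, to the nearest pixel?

1846 px

In the 2340×1170 frame the master fills the width: height = 2340 / 2.390 ≈ 979.08 px.
The frame scales by 4412/2340 = 1.8855; 979.08 × 1.8855 ≈ 1846.03 px.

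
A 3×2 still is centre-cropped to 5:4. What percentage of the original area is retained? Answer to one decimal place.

5:4 is narrower than 3×2, so the crop keeps the full height and trims the width.
Area ratio = (1.250)/(1.500) = 83.33% retained.

83.3%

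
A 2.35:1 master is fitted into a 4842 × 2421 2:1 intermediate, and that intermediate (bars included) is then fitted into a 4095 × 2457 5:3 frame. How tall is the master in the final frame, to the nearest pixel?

1743 px

2.35:1 in 4842×2421: fills the width, so the master is 4842.00 × 2060.43.
Second fit — the 2:1 canvas into 4095×2457 spans the width: 4095.00 × 2047.50 (×0.8457 from 4842×2421).
The master scales with it: height 2060.43 × 0.8457 ≈ 1742.55.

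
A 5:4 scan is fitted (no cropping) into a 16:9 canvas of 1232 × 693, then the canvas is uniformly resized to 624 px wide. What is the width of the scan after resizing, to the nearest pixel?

In the 1232×693 frame the scan fills the height: width = 693 × 5/4 ≈ 866.25 px.
Scaling 1232 → 624 is ×0.5065, so the width becomes 866.25 × 0.5065 ≈ 438.75 px.

439 px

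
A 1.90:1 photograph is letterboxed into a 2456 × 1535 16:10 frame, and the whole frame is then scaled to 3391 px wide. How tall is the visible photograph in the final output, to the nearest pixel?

1785 px

Fitted into 2456×1535, the photograph spans the width; its height is 2456 / 1.900 ≈ 1292.63 px.
The frame scales by 3391/2456 = 1.3807; 1292.63 × 1.3807 ≈ 1784.74 px.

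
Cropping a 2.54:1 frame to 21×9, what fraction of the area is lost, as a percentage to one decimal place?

Going from 2.54:1 to 21×9 means cutting width while keeping height.
Area ratio = (2.333)/(2.540) = 91.86%; the remaining 8.14% is cropped out.

8.1%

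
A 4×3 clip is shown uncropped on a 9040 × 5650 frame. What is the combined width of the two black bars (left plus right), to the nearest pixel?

4×3 is narrower than 16:10, so it spans the full height.
The clip is 5650 × 4/3 ≈ 7533.33 px wide.
Leftover width: 9040 − 7533.33 = 1506.67 px.

1507 px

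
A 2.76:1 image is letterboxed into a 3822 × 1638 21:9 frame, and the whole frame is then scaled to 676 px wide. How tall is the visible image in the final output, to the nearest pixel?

245 px

In the 3822×1638 frame the image fills the width: height = 3822 / 2.760 ≈ 1384.78 px.
Scaling 3822 → 676 is ×0.1769, so the height becomes 1384.78 × 0.1769 ≈ 244.93 px.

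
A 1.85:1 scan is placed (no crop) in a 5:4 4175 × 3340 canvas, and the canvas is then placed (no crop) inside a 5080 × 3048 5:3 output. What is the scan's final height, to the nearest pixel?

First fit — 1.85:1 into 4175×3340 spans the width: 4175.00 × 2256.76.
Second fit — the 5:4 canvas into 5080×3048 spans the height: 3810.00 × 3048.00 (×0.9126 from 4175×3340).
So the scan's height is 2256.76 × 0.9126 ≈ 2059.46.

2059 px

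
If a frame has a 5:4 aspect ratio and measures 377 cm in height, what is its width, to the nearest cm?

471 cm

Width = 377·5/4 = 471.25.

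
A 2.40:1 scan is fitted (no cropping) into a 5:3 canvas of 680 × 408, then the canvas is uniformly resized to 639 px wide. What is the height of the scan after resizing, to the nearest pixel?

266 px

At 680×408 the scan is width-limited, so height = 680 / 2.400 ≈ 283.33 px.
Resizing to 639 px wide multiplies everything by 0.9397: 283.33 → 266.25 px.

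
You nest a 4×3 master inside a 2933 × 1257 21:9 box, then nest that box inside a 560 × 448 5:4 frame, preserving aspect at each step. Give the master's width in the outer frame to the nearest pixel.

320 px

4×3 in 2933×1257: fills the height, so the master is 1676.00 × 1257.00.
Second fit — the 21:9 canvas into 560×448 spans the width: 560.00 × 240.00 (×0.1909 from 2933×1257).
Applying the same ×0.1909: 1676.00 → 320.00.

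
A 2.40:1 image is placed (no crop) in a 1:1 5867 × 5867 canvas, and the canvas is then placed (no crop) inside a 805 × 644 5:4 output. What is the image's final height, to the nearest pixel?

First fit — 2.40:1 into 5867×5867 spans the width: 5867.00 × 2444.58.
1:1 in 805×644: fills the height, so the intermediate becomes 644.00 × 644.00 — a scale of ×0.1098.
Applying the same ×0.1098: 2444.58 → 268.33.

268 px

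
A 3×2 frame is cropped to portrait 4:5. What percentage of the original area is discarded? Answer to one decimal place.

46.7%

Going from 3×2 to portrait 4:5 means cutting width while keeping height.
Area ratio = (0.800)/(1.500) = 53.33%; the remaining 46.67% is cropped out.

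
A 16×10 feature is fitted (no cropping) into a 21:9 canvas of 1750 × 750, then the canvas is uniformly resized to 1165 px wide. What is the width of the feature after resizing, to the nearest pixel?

In the 1750×750 frame the feature fills the height: width = 750 × 16/10 ≈ 1200.00 px.
Resizing to 1165 px wide multiplies everything by 0.6657: 1200.00 → 798.86 px.

799 px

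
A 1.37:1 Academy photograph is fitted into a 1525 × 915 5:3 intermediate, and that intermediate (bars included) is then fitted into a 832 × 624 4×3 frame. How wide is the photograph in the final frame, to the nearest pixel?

1.37:1 Academy in 1525×915: fills the height, so the photograph is 1253.55 × 915.00.
5:3 in 832×624: fills the width, so the intermediate becomes 832.00 × 499.20 — a scale of ×0.5456.
So the photograph's width is 1253.55 × 0.5456 ≈ 683.90.

684 px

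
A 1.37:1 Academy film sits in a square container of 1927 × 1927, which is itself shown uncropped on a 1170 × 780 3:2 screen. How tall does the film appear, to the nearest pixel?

569 px

First fit — 1.37:1 Academy into 1927×1927 spans the width: 1927.00 × 1406.57.
Second fit — the square canvas into 1170×780 spans the height: 780.00 × 780.00 (×0.4048 from 1927×1927).
The film scales with it: height 1406.57 × 0.4048 ≈ 569.34.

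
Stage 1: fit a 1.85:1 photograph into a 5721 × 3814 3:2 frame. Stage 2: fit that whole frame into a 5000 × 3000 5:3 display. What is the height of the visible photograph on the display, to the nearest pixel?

2432 px

Inside the 5721×3814 canvas the photograph is width-limited at 5721.00 × 3092.43.
Second fit — the 3:2 canvas into 5000×3000 spans the height: 4500.00 × 3000.00 (×0.7866 from 5721×3814).
The photograph scales with it: height 3092.43 × 0.7866 ≈ 2432.43.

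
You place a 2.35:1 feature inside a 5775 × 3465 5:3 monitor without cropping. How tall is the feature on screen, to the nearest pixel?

2457 px

Since 2.350 > 1.667, the feature is width-limited.
Content height = 5775 / 2.350 ≈ 2457.45 px.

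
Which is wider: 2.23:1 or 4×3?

2.23 and 4×3 = 1.333; 2.23 > 1.333.

2.23:1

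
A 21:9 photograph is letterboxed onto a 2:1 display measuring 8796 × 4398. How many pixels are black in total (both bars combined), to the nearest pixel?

5526401 pixels

Since 2.333 > 2.000, the photograph is width-limited.
Content height = 8796 × 9/21 ≈ 3769.7143 px.
Black = 4398 − 3769.7143 = 628.2857 px.
Bar area = 628.2857 × 8796 ≈ 5526401 px.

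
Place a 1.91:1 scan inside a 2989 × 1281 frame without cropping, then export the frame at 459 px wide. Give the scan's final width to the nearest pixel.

At 2989×1281 the scan is height-limited, so width = 1281 × 1.910 ≈ 2446.71 px.
The frame scales by 459/2989 = 0.1536; 2446.71 × 0.1536 ≈ 375.72 px.

376 px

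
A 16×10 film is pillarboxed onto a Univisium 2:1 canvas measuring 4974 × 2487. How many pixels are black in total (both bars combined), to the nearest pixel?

16×10 (1.600) < Univisium 2:1 (2.000), so the film fills the height.
Content width = 2487 × 16/10 ≈ 3979.2000 px.
4974 − 3979.2000 = 994.8000 px of bars.
That's 994.8000 × 2487 ≈ 2474068 black pixels.

2474068 pixels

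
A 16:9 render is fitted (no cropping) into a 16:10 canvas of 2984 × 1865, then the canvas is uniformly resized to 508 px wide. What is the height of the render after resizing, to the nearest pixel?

286 px

Fitted into 2984×1865, the render spans the width; its height is 2984 × 9/16 ≈ 1678.50 px.
Scaling 2984 → 508 is ×0.1702, so the height becomes 1678.50 × 0.1702 ≈ 285.75 px.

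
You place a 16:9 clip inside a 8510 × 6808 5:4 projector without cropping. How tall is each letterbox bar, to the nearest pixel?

1011 px

16:9 is wider than 5:4, so it spans the full width.
The clip is 8510 × 9/16 ≈ 4786.88 px tall.
Black = 6808 − 4786.88 = 2021.12 px, or 1010.56 per bar.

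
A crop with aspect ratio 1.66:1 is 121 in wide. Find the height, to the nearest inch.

Height = 121 / 1.660 = 72.89.

73 in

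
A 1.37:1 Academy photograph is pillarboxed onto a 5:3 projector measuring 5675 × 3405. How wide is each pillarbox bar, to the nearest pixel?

1.37:1 Academy (1.370) < 5:3 (1.667), so the photograph fills the height.
The photograph is 3405 × 1.370 ≈ 4664.85 px wide.
5675 − 4664.85 = 1010.15 px of bars (505.07 each).

505 px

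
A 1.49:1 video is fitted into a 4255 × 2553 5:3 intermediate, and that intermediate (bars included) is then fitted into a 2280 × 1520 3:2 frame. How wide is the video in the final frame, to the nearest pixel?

1.49:1 in 4255×2553: fills the height, so the video is 3803.97 × 2553.00.
The 5:3 canvas is width-limited in 2280×1520, giving 2280.00 × 1368.00; scale factor 0.5358.
The video scales with it: width 3803.97 × 0.5358 ≈ 2038.32.

2038 px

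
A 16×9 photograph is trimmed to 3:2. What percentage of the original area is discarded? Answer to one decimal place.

3:2 is narrower than 16×9, so the crop keeps the full height and trims the width.
(1.500)/(1.778) ≈ 0.844 of the area survives, leaving 15.62% discarded.

15.6%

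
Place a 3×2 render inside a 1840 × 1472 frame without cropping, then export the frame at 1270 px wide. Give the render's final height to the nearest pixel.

847 px

In the 1840×1472 frame the render fills the width: height = 1840 × 2/3 ≈ 1226.67 px.
Resizing to 1270 px wide multiplies everything by 0.6902: 1226.67 → 846.67 px.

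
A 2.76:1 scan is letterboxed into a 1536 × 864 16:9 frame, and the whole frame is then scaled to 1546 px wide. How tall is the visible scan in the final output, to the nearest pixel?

560 px

Fitted into 1536×864, the scan spans the width; its height is 1536 / 2.760 ≈ 556.52 px.
The frame scales by 1546/1536 = 1.0065; 556.52 × 1.0065 ≈ 560.14 px.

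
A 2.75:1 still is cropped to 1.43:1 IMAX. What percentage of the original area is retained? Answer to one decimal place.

52.0%

The height stays; only width is cut (since 1.43:1 IMAX is narrower than 2.75:1).
(1.430)/(2.750) ≈ 0.520 of the area survives.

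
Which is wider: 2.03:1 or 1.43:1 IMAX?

2.03 and 1.43; 2.03 > 1.43.

2.03:1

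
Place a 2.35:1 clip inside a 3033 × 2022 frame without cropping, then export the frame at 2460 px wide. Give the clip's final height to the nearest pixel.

In the 3033×2022 frame the clip fills the width: height = 3033 / 2.350 ≈ 1290.64 px.
The frame scales by 2460/3033 = 0.8111; 1290.64 × 0.8111 ≈ 1046.81 px.

1047 px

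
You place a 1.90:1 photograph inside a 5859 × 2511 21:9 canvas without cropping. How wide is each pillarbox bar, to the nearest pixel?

544 px

Since 1.900 < 2.333, the photograph is height-limited.
The photograph is 2511 × 1.900 ≈ 4770.90 px wide.
5859 − 4770.90 = 1088.10 px of bars (544.05 each).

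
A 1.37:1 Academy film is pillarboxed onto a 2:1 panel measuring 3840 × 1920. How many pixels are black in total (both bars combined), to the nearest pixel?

2322432 pixels

1.37:1 Academy is narrower than 2:1, so it spans the full height.
Content width = 1920 × 1.370 ≈ 2630.4000 px.
Leftover width: 3840 − 2630.4000 = 1209.6000 px.
Bar area = 1209.6000 × 1920 ≈ 2322432 px.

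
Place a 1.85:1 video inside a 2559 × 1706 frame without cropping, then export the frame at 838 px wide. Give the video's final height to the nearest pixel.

453 px

In the 2559×1706 frame the video fills the width: height = 2559 / 1.850 ≈ 1383.24 px.
Resizing to 838 px wide multiplies everything by 0.3275: 1383.24 → 452.97 px.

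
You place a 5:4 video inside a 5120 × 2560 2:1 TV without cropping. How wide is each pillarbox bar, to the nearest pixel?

5:4 is narrower than 2:1, so it spans the full height.
Content width = 2560 × 5/4 ≈ 3200.00 px.
Leftover width: 5120 − 3200.00 = 1920.00 px → 960.00 each side.

960 px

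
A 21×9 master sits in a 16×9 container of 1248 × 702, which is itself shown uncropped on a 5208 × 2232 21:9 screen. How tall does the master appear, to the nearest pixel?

1701 px

Inside the 1248×702 canvas the master is width-limited at 1248.00 × 534.86.
The 16×9 canvas is height-limited in 5208×2232, giving 3968.00 × 2232.00; scale factor 3.1795.
Applying the same ×3.1795: 534.86 → 1700.57.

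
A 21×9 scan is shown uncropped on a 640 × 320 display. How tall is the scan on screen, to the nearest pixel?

274 px

Since 2.333 > 2.000, the scan is width-limited.
The scan is 640 × 9/21 ≈ 274.29 px tall.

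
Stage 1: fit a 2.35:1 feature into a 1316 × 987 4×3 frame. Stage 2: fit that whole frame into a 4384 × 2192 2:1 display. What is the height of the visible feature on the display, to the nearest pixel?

1244 px

2.35:1 in 1316×987: fills the width, so the feature is 1316.00 × 560.00.
Second fit — the 4×3 canvas into 4384×2192 spans the height: 2922.67 × 2192.00 (×2.2209 from 1316×987).
The feature scales with it: height 560.00 × 2.2209 ≈ 1243.69.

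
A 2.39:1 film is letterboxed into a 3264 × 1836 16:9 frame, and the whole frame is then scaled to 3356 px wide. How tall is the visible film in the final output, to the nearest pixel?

In the 3264×1836 frame the film fills the width: height = 3264 / 2.390 ≈ 1365.69 px.
Scaling 3264 → 3356 is ×1.0282, so the height becomes 1365.69 × 1.0282 ≈ 1404.18 px.

1404 px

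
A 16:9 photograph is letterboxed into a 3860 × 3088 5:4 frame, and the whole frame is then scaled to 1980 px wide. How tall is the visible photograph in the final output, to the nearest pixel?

1114 px

Fitted into 3860×3088, the photograph spans the width; its height is 3860 × 9/16 ≈ 2171.25 px.
Resizing to 1980 px wide multiplies everything by 0.5130: 2171.25 → 1113.75 px.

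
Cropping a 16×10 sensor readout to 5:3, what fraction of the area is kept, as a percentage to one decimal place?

96.0%

The width stays; only height is cut (since 5:3 is wider than 16×10).
(1.600)/(1.667) ≈ 0.960 of the area survives.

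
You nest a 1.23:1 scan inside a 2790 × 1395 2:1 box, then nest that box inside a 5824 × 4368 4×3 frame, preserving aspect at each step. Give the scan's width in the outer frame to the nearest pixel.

3582 px

First fit — 1.23:1 into 2790×1395 spans the height: 1715.85 × 1395.00.
The 2:1 canvas is width-limited in 5824×4368, giving 5824.00 × 2912.00; scale factor 2.0875.
So the scan's width is 1715.85 × 2.0875 ≈ 3581.76.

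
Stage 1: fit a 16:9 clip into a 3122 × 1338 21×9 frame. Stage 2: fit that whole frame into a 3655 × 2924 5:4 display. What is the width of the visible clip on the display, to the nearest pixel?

First fit — 16:9 into 3122×1338 spans the height: 2378.67 × 1338.00.
21×9 in 3655×2924: fills the width, so the intermediate becomes 3655.00 × 1566.43 — a scale of ×1.1707.
So the clip's width is 2378.67 × 1.1707 ≈ 2784.76.

2785 px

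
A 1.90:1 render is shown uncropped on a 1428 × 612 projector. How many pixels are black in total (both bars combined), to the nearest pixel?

162302 pixels

1.90:1 (1.900) < 21×9 (2.333), so the render fills the height.
Content width = 612 × 1.900 ≈ 1162.8000 px.
1428 − 1162.8000 = 265.2000 px of bars.
That's 265.2000 × 612 ≈ 162302 black pixels.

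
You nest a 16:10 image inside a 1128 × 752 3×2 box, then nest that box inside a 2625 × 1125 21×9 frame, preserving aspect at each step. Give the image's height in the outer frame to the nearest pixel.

First fit — 16:10 into 1128×752 spans the width: 1128.00 × 705.00.
3×2 in 2625×1125: fills the height, so the intermediate becomes 1687.50 × 1125.00 — a scale of ×1.4960.
So the image's height is 705.00 × 1.4960 ≈ 1054.69.

1055 px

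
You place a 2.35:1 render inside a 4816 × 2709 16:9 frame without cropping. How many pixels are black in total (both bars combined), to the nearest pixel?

Since 2.350 > 1.778, the render is width-limited.
Content height = 4816 / 2.350 ≈ 2049.3617 px.
Leftover height: 2709 − 2049.3617 = 659.6383 px.
Bar area = 659.6383 × 4816 ≈ 3176818 px.

3176818 pixels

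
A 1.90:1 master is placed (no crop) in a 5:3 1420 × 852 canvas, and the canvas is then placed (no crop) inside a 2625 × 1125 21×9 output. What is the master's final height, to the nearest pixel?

1.90:1 in 1420×852: fills the width, so the master is 1420.00 × 747.37.
5:3 in 2625×1125: fills the height, so the intermediate becomes 1875.00 × 1125.00 — a scale of ×1.3204.
The master scales with it: height 747.37 × 1.3204 ≈ 986.84.

987 px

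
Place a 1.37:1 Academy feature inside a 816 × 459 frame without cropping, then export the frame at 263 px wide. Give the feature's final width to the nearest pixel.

203 px

Fitted into 816×459, the feature spans the height; its width is 459 × 1.370 ≈ 628.83 px.
The frame scales by 263/816 = 0.3223; 628.83 × 0.3223 ≈ 202.67 px.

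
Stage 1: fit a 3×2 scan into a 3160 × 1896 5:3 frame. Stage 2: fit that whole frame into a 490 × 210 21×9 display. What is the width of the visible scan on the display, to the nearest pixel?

315 px

First fit — 3×2 into 3160×1896 spans the height: 2844.00 × 1896.00.
The 5:3 canvas is height-limited in 490×210, giving 350.00 × 210.00; scale factor 0.1108.
The scan scales with it: width 2844.00 × 0.1108 ≈ 315.00.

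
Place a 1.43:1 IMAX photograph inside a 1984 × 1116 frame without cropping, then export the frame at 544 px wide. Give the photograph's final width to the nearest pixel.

438 px

At 1984×1116 the photograph is height-limited, so width = 1116 × 1.430 ≈ 1595.88 px.
Scaling 1984 → 544 is ×0.2742, so the width becomes 1595.88 × 0.2742 ≈ 437.58 px.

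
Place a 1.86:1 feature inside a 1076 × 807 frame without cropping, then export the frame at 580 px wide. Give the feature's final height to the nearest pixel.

312 px

In the 1076×807 frame the feature fills the width: height = 1076 / 1.860 ≈ 578.49 px.
The frame scales by 580/1076 = 0.5390; 578.49 × 0.5390 ≈ 311.83 px.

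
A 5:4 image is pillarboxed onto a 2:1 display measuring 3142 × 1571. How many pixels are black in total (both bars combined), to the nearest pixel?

1851031 pixels

5:4 is narrower than 2:1, so it spans the full height.
Content width = 1571 × 5/4 ≈ 1963.7500 px.
Leftover width: 3142 − 1963.7500 = 1178.2500 px.
Across the 1571-px span: 1178.2500 × 1571 ≈ 1851031 px.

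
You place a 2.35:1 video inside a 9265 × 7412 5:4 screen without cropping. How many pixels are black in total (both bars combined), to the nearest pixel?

2.35:1 is wider than 5:4, so it spans the full width.
The video is 9265 / 2.350 ≈ 3942.5532 px tall.
7412 − 3942.5532 = 3469.4468 px of bars.
That's 3469.4468 × 9265 ≈ 32144425 black pixels.

32144425 pixels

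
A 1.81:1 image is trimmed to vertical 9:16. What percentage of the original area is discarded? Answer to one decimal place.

The height stays; only width is cut (since vertical 9:16 is narrower than 1.81:1).
Area ratio = (0.562)/(1.810) = 31.08%; the remaining 68.92% is cropped out.

68.9%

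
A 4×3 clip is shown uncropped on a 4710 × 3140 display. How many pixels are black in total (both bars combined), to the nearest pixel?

Since 1.333 < 1.500, the clip is height-limited.
Content width = 3140 × 4/3 ≈ 4186.6667 px.
Leftover width: 4710 − 4186.6667 = 523.3333 px.
That's 523.3333 × 3140 ≈ 1643267 black pixels.

1643267 pixels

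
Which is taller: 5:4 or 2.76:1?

5:4 = 1.25 and 2.76; 2.76 > 1.25. The smaller width-to-height ratio is the taller frame.

5:4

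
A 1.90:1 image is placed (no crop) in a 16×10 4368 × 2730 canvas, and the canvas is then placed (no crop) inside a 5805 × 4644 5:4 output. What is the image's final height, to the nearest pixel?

3055 px

1.90:1 in 4368×2730: fills the width, so the image is 4368.00 × 2298.95.
16×10 in 5805×4644: fills the width, so the intermediate becomes 5805.00 × 3628.12 — a scale of ×1.3290.
So the image's height is 2298.95 × 1.3290 ≈ 3055.26.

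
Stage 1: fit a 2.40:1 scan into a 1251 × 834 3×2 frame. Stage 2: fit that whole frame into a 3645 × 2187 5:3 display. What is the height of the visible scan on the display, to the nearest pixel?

Inside the 1251×834 canvas the scan is width-limited at 1251.00 × 521.25.
The 3×2 canvas is height-limited in 3645×2187, giving 3280.50 × 2187.00; scale factor 2.6223.
Applying the same ×2.6223: 521.25 → 1366.88.

1367 px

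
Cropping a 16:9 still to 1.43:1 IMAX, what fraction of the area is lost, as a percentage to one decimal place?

Going from 16:9 to 1.43:1 IMAX means cutting width while keeping height.
(1.430)/(1.778) ≈ 0.804 of the area survives, leaving 19.56% discarded.

19.6%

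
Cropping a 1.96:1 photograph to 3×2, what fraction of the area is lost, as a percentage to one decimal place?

23.5%

Going from 1.96:1 to 3×2 means cutting width while keeping height.
Area ratio = (1.500)/(1.960) = 76.53%; the remaining 23.47% is cropped out.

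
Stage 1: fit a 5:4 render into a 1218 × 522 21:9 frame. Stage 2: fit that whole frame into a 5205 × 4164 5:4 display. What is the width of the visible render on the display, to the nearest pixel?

2788 px

First fit — 5:4 into 1218×522 spans the height: 652.50 × 522.00.
21:9 in 5205×4164: fills the width, so the intermediate becomes 5205.00 × 2230.71 — a scale of ×4.2734.
So the render's width is 652.50 × 4.2734 ≈ 2788.39.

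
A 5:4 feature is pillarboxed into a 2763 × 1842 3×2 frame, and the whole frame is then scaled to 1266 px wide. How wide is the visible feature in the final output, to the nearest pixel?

1055 px

At 2763×1842 the feature is height-limited, so width = 1842 × 5/4 ≈ 2302.50 px.
Resizing to 1266 px wide multiplies everything by 0.4582: 2302.50 → 1055.00 px.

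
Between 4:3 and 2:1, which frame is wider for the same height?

4:3 = 1.333 and 2; 2 > 1.333.

2:1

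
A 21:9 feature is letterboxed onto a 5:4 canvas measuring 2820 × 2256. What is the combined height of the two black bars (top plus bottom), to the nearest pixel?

1047 px

21:9 (2.333) > 5:4 (1.250), so the feature fills the width.
Content height = 2820 × 9/21 ≈ 1208.57 px.
Black = 2256 − 1208.57 = 1047.43 px.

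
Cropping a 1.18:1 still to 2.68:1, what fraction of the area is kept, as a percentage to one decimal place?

44.0%

2.68:1 is wider than 1.18:1, so the crop keeps the full width and trims the height.
(1.180)/(2.680) ≈ 0.440 of the area survives.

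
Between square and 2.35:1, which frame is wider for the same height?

2.35:1

square = 1 and 2.35; 2.35 > 1.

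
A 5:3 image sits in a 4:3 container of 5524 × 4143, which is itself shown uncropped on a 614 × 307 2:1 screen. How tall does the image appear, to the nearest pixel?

Inside the 5524×4143 canvas the image is width-limited at 5524.00 × 3314.40.
The 4:3 canvas is height-limited in 614×307, giving 409.33 × 307.00; scale factor 0.0741.
Applying the same ×0.0741: 3314.40 → 245.60.

246 px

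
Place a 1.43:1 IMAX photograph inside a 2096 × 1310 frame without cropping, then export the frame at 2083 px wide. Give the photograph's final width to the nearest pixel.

At 2096×1310 the photograph is height-limited, so width = 1310 × 1.430 ≈ 1873.30 px.
Scaling 2096 → 2083 is ×0.9938, so the width becomes 1873.30 × 0.9938 ≈ 1861.68 px.

1862 px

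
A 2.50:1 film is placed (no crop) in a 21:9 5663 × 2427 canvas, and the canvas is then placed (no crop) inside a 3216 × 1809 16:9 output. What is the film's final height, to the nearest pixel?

First fit — 2.50:1 into 5663×2427 spans the width: 5663.00 × 2265.20.
Second fit — the 21:9 canvas into 3216×1809 spans the width: 3216.00 × 1378.29 (×0.5679 from 5663×2427).
So the film's height is 2265.20 × 0.5679 ≈ 1286.40.

1286 px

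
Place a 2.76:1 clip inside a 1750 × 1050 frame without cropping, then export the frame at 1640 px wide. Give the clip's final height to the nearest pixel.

594 px

Fitted into 1750×1050, the clip spans the width; its height is 1750 / 2.760 ≈ 634.06 px.
Scaling 1750 → 1640 is ×0.9371, so the height becomes 634.06 × 0.9371 ≈ 594.20 px.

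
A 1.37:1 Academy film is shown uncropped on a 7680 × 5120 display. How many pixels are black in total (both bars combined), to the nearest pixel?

3407872 pixels

1.37:1 Academy is narrower than 3×2, so it spans the full height.
That makes the image 7014.4000 px wide (5120 × 1.370).
7680 − 7014.4000 = 665.6000 px of bars.
Across the 5120-px span: 665.6000 × 5120 ≈ 3407872 px.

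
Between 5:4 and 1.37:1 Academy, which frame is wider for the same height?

1.37:1 Academy

5:4 = 1.25 and 1.37; 1.37 > 1.25.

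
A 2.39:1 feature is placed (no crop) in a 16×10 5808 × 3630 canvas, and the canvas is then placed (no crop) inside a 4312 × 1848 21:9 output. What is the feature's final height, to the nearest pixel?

1237 px

2.39:1 in 5808×3630: fills the width, so the feature is 5808.00 × 2430.13.
The 16×10 canvas is height-limited in 4312×1848, giving 2956.80 × 1848.00; scale factor 0.5091.
So the feature's height is 2430.13 × 0.5091 ≈ 1237.15.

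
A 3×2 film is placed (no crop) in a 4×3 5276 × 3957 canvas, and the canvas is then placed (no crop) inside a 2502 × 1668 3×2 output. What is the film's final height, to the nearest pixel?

Inside the 5276×3957 canvas the film is width-limited at 5276.00 × 3517.33.
4×3 in 2502×1668: fills the height, so the intermediate becomes 2224.00 × 1668.00 — a scale of ×0.4215.
The film scales with it: height 3517.33 × 0.4215 ≈ 1482.67.

1483 px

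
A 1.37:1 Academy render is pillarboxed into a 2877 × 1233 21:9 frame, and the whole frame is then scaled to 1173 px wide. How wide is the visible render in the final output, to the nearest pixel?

689 px

Fitted into 2877×1233, the render spans the height; its width is 1233 × 1.370 ≈ 1689.21 px.
Resizing to 1173 px wide multiplies everything by 0.4077: 1689.21 → 688.72 px.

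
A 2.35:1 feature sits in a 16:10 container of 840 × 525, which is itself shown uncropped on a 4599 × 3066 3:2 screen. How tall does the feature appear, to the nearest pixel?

1957 px

2.35:1 in 840×525: fills the width, so the feature is 840.00 × 357.45.
16:10 in 4599×3066: fills the width, so the intermediate becomes 4599.00 × 2874.38 — a scale of ×5.4750.
Applying the same ×5.4750: 357.45 → 1957.02.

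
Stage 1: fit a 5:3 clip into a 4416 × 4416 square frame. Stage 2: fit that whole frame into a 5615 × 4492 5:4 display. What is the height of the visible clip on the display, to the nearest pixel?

2695 px

First fit — 5:3 into 4416×4416 spans the width: 4416.00 × 2649.60.
Second fit — the square canvas into 5615×4492 spans the height: 4492.00 × 4492.00 (×1.0172 from 4416×4416).
The clip scales with it: height 2649.60 × 1.0172 ≈ 2695.20.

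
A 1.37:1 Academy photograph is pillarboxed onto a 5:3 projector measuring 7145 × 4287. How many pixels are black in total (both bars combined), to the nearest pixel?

1.37:1 Academy (1.370) < 5:3 (1.667), so the photograph fills the height.
The photograph is 4287 × 1.370 ≈ 5873.1900 px wide.
7145 − 5873.1900 = 1271.8100 px of bars.
Across the 4287-px span: 1271.8100 × 4287 ≈ 5452249 px.

5452249 pixels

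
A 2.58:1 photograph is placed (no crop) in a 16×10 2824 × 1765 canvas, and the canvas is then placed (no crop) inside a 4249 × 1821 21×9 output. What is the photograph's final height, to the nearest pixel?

First fit — 2.58:1 into 2824×1765 spans the width: 2824.00 × 1094.57.
16×10 in 4249×1821: fills the height, so the intermediate becomes 2913.60 × 1821.00 — a scale of ×1.0317.
The photograph scales with it: height 1094.57 × 1.0317 ≈ 1129.30.

1129 px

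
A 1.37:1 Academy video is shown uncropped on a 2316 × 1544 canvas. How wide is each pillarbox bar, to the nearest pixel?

100 px

Since 1.370 < 1.500, the video is height-limited.
That makes the image 2115.28 px wide (1544 × 1.370).
2316 − 2115.28 = 200.72 px of bars (100.36 each).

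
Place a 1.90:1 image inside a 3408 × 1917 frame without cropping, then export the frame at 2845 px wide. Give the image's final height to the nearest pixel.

1497 px

At 3408×1917 the image is width-limited, so height = 3408 / 1.900 ≈ 1793.68 px.
The frame scales by 2845/3408 = 0.8348; 1793.68 × 0.8348 ≈ 1497.37 px.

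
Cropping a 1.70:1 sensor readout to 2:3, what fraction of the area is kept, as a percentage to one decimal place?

Going from 1.70:1 to 2:3 means cutting width while keeping height.
Area ratio = (0.667)/(1.700) = 39.22% retained.

39.2%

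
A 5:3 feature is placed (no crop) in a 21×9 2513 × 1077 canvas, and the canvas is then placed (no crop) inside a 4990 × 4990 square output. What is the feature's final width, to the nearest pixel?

Inside the 2513×1077 canvas the feature is height-limited at 1795.00 × 1077.00.
Second fit — the 21×9 canvas into 4990×4990 spans the width: 4990.00 × 2138.57 (×1.9857 from 2513×1077).
Applying the same ×1.9857: 1795.00 → 3564.29.

3564 px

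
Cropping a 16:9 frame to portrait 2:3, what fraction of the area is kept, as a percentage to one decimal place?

37.5%

Going from 16:9 to portrait 2:3 means cutting width while keeping height.
Area ratio = (0.667)/(1.778) = 37.50% retained.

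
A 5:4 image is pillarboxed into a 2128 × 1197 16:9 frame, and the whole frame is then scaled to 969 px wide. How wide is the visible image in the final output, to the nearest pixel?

Fitted into 2128×1197, the image spans the height; its width is 1197 × 5/4 ≈ 1496.25 px.
Resizing to 969 px wide multiplies everything by 0.4554: 1496.25 → 681.33 px.

681 px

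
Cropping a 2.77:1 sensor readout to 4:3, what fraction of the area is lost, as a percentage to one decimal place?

51.9%

The height stays; only width is cut (since 4:3 is narrower than 2.77:1).
(1.333)/(2.770) ≈ 0.481 of the area survives, leaving 51.87% discarded.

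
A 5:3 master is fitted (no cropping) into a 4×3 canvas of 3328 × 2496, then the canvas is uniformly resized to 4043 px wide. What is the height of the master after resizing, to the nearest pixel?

At 3328×2496 the master is width-limited, so height = 3328 × 3/5 ≈ 1996.80 px.
Scaling 3328 → 4043 is ×1.2148, so the height becomes 1996.80 × 1.2148 ≈ 2425.80 px.

2426 px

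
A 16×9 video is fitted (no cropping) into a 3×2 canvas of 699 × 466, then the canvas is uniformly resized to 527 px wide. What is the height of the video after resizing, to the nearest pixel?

296 px

Fitted into 699×466, the video spans the width; its height is 699 × 9/16 ≈ 393.19 px.
The frame scales by 527/699 = 0.7539; 393.19 × 0.7539 ≈ 296.44 px.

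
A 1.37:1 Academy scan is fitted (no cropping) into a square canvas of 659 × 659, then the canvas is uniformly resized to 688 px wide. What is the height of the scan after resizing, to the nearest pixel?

At 659×659 the scan is width-limited, so height = 659 / 1.370 ≈ 481.02 px.
Scaling 659 → 688 is ×1.0440, so the height becomes 481.02 × 1.0440 ≈ 502.19 px.

502 px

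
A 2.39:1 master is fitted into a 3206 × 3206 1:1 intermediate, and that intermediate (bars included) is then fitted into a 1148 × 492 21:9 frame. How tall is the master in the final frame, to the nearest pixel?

Inside the 3206×3206 canvas the master is width-limited at 3206.00 × 1341.42.
1:1 in 1148×492: fills the height, so the intermediate becomes 492.00 × 492.00 — a scale of ×0.1535.
So the master's height is 1341.42 × 0.1535 ≈ 205.86.

206 px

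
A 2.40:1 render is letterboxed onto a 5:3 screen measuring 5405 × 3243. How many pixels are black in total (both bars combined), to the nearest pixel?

Since 2.400 > 1.667, the render is width-limited.
That makes the image 2252.0833 px tall (5405 / 2.400).
Leftover height: 3243 − 2252.0833 = 990.9167 px.
Bar area = 990.9167 × 5405 ≈ 5355905 px.

5355905 pixels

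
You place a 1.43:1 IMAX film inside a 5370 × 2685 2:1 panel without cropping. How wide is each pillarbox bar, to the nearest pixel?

Since 1.430 < 2.000, the film is height-limited.
That makes the image 3839.55 px wide (2685 × 1.430).
Leftover width: 5370 − 3839.55 = 1530.45 px → 765.23 each side.

765 px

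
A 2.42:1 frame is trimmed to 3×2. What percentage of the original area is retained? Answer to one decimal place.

3×2 is narrower than 2.42:1, so the crop keeps the full height and trims the width.
(1.500)/(2.420) ≈ 0.620 of the area survives.

62.0%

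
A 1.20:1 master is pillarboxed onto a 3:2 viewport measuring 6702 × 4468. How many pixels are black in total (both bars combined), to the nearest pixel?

5988907 pixels

1.20:1 is narrower than 3:2, so it spans the full height.
Content width = 4468 × 1.200 ≈ 5361.6000 px.
Black = 6702 − 5361.6000 = 1340.4000 px.
Across the 4468-px span: 1340.4000 × 4468 ≈ 5988907 px.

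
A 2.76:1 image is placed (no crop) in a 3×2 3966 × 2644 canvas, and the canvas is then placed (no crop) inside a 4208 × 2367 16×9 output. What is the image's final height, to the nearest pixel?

Inside the 3966×2644 canvas the image is width-limited at 3966.00 × 1436.96.
3×2 in 4208×2367: fills the height, so the intermediate becomes 3550.50 × 2367.00 — a scale of ×0.8952.
So the image's height is 1436.96 × 0.8952 ≈ 1286.41.

1286 px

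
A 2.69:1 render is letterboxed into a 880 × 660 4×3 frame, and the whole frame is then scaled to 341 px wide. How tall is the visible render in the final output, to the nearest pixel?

127 px

In the 880×660 frame the render fills the width: height = 880 / 2.690 ≈ 327.14 px.
Resizing to 341 px wide multiplies everything by 0.3875: 327.14 → 126.77 px.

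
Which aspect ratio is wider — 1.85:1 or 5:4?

1.85:1

1.85 and 5:4 = 1.25; 1.85 > 1.25.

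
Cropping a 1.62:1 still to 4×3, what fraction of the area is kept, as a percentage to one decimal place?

82.3%

Going from 1.62:1 to 4×3 means cutting width while keeping height.
Area ratio = (1.333)/(1.620) = 82.30% retained.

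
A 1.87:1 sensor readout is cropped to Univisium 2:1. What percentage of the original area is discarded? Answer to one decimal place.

Going from 1.87:1 to Univisium 2:1 means cutting height while keeping width.
Area ratio = (1.870)/(2.000) = 93.50%; the remaining 6.50% is cropped out.

6.5%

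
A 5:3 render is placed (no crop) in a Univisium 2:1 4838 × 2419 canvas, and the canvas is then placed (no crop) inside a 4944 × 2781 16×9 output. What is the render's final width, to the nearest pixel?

4120 px

First fit — 5:3 into 4838×2419 spans the height: 4031.67 × 2419.00.
Univisium 2:1 in 4944×2781: fills the width, so the intermediate becomes 4944.00 × 2472.00 — a scale of ×1.0219.
The render scales with it: width 4031.67 × 1.0219 ≈ 4120.00.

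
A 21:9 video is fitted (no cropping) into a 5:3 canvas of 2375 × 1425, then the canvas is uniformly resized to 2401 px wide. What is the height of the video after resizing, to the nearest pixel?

1029 px

In the 2375×1425 frame the video fills the width: height = 2375 × 9/21 ≈ 1017.86 px.
Scaling 2375 → 2401 is ×1.0109, so the height becomes 1017.86 × 1.0109 ≈ 1029.00 px.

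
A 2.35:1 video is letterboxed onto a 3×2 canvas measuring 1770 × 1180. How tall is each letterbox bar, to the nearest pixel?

213 px

2.35:1 is wider than 3×2, so it spans the full width.
That makes the image 753.19 px tall (1770 / 2.350).
1180 − 753.19 = 426.81 px of bars (213.40 each).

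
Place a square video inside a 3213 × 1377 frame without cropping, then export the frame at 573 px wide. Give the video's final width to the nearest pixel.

In the 3213×1377 frame the video fills the height: width = 1377 × 1/1 ≈ 1377.00 px.
The frame scales by 573/3213 = 0.1783; 1377.00 × 0.1783 ≈ 245.57 px.

246 px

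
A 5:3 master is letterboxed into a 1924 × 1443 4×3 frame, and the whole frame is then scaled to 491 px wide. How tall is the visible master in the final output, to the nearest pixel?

In the 1924×1443 frame the master fills the width: height = 1924 × 3/5 ≈ 1154.40 px.
Scaling 1924 → 491 is ×0.2552, so the height becomes 1154.40 × 0.2552 ≈ 294.60 px.

295 px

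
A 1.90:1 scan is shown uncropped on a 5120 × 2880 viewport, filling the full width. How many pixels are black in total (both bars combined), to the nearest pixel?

948547 pixels

The scan is 5120 / 1.900 ≈ 2694.7368 px tall.
Leftover height: 2880 − 2694.7368 = 185.2632 px.
That's 185.2632 × 5120 ≈ 948547 black pixels.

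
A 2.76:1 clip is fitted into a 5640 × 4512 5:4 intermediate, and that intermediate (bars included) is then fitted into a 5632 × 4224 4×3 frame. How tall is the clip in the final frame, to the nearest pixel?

1913 px

2.76:1 in 5640×4512: fills the width, so the clip is 5640.00 × 2043.48.
Second fit — the 5:4 canvas into 5632×4224 spans the height: 5280.00 × 4224.00 (×0.9362 from 5640×4512).
The clip scales with it: height 2043.48 × 0.9362 ≈ 1913.04.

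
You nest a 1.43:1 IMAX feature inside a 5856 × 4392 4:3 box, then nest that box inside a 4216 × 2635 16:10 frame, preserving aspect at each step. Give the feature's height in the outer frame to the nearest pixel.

1.43:1 IMAX in 5856×4392: fills the width, so the feature is 5856.00 × 4095.10.
Second fit — the 4:3 canvas into 4216×2635 spans the height: 3513.33 × 2635.00 (×0.6000 from 5856×4392).
Applying the same ×0.6000: 4095.10 → 2456.88.

2457 px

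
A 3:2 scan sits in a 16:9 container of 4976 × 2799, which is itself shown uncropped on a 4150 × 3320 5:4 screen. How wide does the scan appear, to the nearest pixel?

First fit — 3:2 into 4976×2799 spans the height: 4198.50 × 2799.00.
16:9 in 4150×3320: fills the width, so the intermediate becomes 4150.00 × 2334.38 — a scale of ×0.8340.
So the scan's width is 4198.50 × 0.8340 ≈ 3501.56.

3502 px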